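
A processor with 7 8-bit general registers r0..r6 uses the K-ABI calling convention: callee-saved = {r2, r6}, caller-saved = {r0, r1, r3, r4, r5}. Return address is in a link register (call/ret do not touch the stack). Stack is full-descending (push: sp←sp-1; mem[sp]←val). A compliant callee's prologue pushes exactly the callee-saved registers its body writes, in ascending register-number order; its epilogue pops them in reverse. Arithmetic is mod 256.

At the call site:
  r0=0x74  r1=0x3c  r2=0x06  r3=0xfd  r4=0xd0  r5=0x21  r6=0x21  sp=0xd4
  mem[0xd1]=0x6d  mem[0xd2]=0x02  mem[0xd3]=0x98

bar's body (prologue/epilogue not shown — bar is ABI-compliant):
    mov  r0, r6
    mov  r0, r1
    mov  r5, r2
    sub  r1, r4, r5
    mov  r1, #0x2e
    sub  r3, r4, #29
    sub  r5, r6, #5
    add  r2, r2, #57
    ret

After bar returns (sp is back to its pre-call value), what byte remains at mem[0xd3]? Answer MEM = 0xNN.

prologue: push r2 -> mem[0xd3]=0x06, sp=0xd3
body[0] mov  r0, r6 -> r0=0x21
body[1] mov  r0, r1 -> r0=0x3c
body[2] mov  r5, r2 -> r5=0x06
body[3] sub  r1, r4, r5 -> r1=0xca
body[4] mov  r1, #0x2e -> r1=0x2e
body[5] sub  r3, r4, #29 -> r3=0xb3
body[6] sub  r5, r6, #5 -> r5=0x1c
body[7] add  r2, r2, #57 -> r2=0x3f
epilogue: pop r2=0x06, sp=0xd4
prologue pushed ['r2'] at ['0xd3']

MEM = 0x06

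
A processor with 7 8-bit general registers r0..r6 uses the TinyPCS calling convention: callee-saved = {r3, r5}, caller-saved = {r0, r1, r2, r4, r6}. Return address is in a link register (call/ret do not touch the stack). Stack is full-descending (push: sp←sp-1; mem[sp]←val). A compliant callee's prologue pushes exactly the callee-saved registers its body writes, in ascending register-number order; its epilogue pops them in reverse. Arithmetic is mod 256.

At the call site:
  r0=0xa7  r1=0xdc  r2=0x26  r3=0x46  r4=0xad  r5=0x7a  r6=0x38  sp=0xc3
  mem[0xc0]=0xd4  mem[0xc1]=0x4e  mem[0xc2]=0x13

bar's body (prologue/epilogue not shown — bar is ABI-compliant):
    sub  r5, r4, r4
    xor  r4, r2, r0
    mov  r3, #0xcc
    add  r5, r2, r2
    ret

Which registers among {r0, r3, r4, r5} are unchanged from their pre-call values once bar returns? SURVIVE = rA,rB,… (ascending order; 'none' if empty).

prologue: push r3 -> mem[0xc2]=0x46, sp=0xc2
prologue: push r5 -> mem[0xc1]=0x7a, sp=0xc1
body[0] sub  r5, r4, r4 -> r5=0x00
body[1] xor  r4, r2, r0 -> r4=0x81
body[2] mov  r3, #0xcc -> r3=0xcc
body[3] add  r5, r2, r2 -> r5=0x4c
epilogue: pop r5=0x7a, sp=0xc2
epilogue: pop r3=0x46, sp=0xc3
r0: caller-saved, written=False
r3: callee-saved, written=True
r4: caller-saved, written=True
r5: callee-saved, written=True

SURVIVE = r0,r3,r5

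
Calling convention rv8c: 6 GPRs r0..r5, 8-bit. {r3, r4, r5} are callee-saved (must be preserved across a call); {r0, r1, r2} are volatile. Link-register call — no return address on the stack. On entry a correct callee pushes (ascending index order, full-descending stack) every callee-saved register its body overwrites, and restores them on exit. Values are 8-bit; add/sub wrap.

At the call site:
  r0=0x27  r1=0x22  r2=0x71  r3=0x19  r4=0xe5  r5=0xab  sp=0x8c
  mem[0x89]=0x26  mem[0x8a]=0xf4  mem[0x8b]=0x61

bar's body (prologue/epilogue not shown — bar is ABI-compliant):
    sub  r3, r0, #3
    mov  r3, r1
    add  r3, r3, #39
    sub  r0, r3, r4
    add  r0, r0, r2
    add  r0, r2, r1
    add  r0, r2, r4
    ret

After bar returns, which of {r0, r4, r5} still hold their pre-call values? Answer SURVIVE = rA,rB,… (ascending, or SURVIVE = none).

SURVIVE = r4,r5

prologue: push r3 -> mem[0x8b]=0x19, sp=0x8b
body[0] sub  r3, r0, #3 -> r3=0x24
body[1] mov  r3, r1 -> r3=0x22
body[2] add  r3, r3, #39 -> r3=0x49
body[3] sub  r0, r3, r4 -> r0=0x64
body[4] add  r0, r0, r2 -> r0=0xd5
body[5] add  r0, r2, r1 -> r0=0x93
body[6] add  r0, r2, r4 -> r0=0x56
epilogue: pop r3=0x19, sp=0x8c
r0: caller-saved, written=True
r4: callee-saved, written=False
r5: callee-saved, written=False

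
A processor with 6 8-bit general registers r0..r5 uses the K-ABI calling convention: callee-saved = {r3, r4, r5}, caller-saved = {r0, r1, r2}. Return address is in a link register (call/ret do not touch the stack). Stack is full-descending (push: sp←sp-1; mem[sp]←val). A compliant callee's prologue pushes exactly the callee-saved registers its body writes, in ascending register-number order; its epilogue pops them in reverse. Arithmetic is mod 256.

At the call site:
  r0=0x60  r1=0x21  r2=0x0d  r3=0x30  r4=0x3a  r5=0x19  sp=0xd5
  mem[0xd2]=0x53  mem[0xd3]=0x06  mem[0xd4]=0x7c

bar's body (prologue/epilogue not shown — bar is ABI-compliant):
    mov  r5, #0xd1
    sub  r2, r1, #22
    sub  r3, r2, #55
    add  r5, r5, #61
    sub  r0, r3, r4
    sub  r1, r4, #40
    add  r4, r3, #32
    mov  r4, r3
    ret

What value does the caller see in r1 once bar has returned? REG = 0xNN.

REG = 0x12

prologue: push r3 -> mem[0xd4]=0x30, sp=0xd4
prologue: push r4 -> mem[0xd3]=0x3a, sp=0xd3
prologue: push r5 -> mem[0xd2]=0x19, sp=0xd2
body[0] mov  r5, #0xd1 -> r5=0xd1
body[1] sub  r2, r1, #22 -> r2=0x0b
body[2] sub  r3, r2, #55 -> r3=0xd4
body[3] add  r5, r5, #61 -> r5=0x0e
body[4] sub  r0, r3, r4 -> r0=0x9a
body[5] sub  r1, r4, #40 -> r1=0x12
body[6] add  r4, r3, #32 -> r4=0xf4
body[7] mov  r4, r3 -> r4=0xd4
epilogue: pop r5=0x19, sp=0xd3
epilogue: pop r4=0x3a, sp=0xd4
epilogue: pop r3=0x30, sp=0xd5
r1 is caller-saved -> body value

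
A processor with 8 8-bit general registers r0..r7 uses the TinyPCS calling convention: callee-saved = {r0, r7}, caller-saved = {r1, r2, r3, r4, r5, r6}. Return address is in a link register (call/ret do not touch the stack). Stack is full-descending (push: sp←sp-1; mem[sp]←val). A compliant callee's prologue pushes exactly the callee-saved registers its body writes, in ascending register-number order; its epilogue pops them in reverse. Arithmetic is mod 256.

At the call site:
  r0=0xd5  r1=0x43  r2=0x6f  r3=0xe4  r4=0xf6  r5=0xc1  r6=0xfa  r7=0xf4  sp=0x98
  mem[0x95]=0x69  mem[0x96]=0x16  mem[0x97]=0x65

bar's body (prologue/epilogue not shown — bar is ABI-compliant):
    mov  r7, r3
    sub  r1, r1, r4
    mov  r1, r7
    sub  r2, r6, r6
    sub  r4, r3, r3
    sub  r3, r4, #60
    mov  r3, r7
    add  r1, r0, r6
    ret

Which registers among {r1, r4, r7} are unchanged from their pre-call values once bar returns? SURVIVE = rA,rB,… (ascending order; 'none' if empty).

SURVIVE = r7

prologue: push r7 -> mem[0x97]=0xf4, sp=0x97
body[0] mov  r7, r3 -> r7=0xe4
body[1] sub  r1, r1, r4 -> r1=0x4d
body[2] mov  r1, r7 -> r1=0xe4
body[3] sub  r2, r6, r6 -> r2=0x00
body[4] sub  r4, r3, r3 -> r4=0x00
body[5] sub  r3, r4, #60 -> r3=0xc4
body[6] mov  r3, r7 -> r3=0xe4
body[7] add  r1, r0, r6 -> r1=0xcf
epilogue: pop r7=0xf4, sp=0x98
r1: caller-saved, written=True
r4: caller-saved, written=True
r7: callee-saved, written=True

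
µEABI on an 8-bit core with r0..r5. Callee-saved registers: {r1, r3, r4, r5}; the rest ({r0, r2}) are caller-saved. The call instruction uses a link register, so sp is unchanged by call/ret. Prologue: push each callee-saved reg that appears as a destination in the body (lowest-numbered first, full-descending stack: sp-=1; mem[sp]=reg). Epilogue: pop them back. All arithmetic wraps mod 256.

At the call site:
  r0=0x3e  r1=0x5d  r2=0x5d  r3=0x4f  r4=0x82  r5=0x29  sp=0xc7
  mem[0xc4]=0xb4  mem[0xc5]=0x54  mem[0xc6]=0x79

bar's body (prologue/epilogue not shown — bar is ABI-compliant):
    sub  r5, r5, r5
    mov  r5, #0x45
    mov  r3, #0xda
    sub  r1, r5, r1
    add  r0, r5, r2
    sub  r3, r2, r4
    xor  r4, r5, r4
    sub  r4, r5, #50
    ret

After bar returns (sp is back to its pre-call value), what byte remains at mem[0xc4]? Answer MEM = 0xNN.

MEM = 0x82

prologue: push r1 -> mem[0xc6]=0x5d, sp=0xc6
prologue: push r3 -> mem[0xc5]=0x4f, sp=0xc5
prologue: push r4 -> mem[0xc4]=0x82, sp=0xc4
prologue: push r5 -> mem[0xc3]=0x29, sp=0xc3
body[0] sub  r5, r5, r5 -> r5=0x00
body[1] mov  r5, #0x45 -> r5=0x45
body[2] mov  r3, #0xda -> r3=0xda
body[3] sub  r1, r5, r1 -> r1=0xe8
body[4] add  r0, r5, r2 -> r0=0xa2
body[5] sub  r3, r2, r4 -> r3=0xdb
body[6] xor  r4, r5, r4 -> r4=0xc7
body[7] sub  r4, r5, #50 -> r4=0x13
epilogue: pop r5=0x29, sp=0xc4
epilogue: pop r4=0x82, sp=0xc5
epilogue: pop r3=0x4f, sp=0xc6
epilogue: pop r1=0x5d, sp=0xc7
prologue pushed ['r1', 'r3', 'r4', 'r5'] at ['0xc6', '0xc5', '0xc4', '0xc3']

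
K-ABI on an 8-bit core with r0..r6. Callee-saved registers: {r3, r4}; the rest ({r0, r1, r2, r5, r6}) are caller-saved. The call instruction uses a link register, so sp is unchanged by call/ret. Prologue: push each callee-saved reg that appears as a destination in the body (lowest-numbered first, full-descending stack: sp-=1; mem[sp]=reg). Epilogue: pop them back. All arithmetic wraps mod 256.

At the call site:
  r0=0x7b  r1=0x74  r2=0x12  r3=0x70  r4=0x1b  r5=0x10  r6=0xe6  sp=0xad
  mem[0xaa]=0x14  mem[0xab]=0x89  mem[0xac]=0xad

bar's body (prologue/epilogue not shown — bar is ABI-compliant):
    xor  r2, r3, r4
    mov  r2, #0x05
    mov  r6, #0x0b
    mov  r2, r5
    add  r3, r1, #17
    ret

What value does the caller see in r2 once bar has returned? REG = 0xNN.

prologue: push r3 → mem[0xac]=0x70, sp=0xac
body[0] xor  r2, r3, r4 → r2=0x6b
body[1] mov  r2, #0x05 → r2=0x05
body[2] mov  r6, #0x0b → r6=0x0b
body[3] mov  r2, r5 → r2=0x10
body[4] add  r3, r1, #17 → r3=0x85
epilogue: pop r3=0x70, sp=0xad
r2 is caller-saved → body value

REG = 0x10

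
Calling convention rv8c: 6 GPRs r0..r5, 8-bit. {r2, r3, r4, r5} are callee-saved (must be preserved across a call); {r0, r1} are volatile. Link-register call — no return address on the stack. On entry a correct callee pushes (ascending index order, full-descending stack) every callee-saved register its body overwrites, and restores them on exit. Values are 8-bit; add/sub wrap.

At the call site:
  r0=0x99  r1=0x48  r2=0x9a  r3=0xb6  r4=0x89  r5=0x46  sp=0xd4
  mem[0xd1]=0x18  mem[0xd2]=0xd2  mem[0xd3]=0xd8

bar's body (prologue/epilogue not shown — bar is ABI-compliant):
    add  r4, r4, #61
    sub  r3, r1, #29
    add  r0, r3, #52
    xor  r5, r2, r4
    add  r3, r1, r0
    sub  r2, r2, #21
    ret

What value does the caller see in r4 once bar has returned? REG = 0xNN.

REG = 0x89

prologue: push r2 -> mem[0xd3]=0x9a, sp=0xd3
prologue: push r3 -> mem[0xd2]=0xb6, sp=0xd2
prologue: push r4 -> mem[0xd1]=0x89, sp=0xd1
prologue: push r5 -> mem[0xd0]=0x46, sp=0xd0
body[0] add  r4, r4, #61 -> r4=0xc6
body[1] sub  r3, r1, #29 -> r3=0x2b
body[2] add  r0, r3, #52 -> r0=0x5f
body[3] xor  r5, r2, r4 -> r5=0x5c
body[4] add  r3, r1, r0 -> r3=0xa7
body[5] sub  r2, r2, #21 -> r2=0x85
epilogue: pop r5=0x46, sp=0xd1
epilogue: pop r4=0x89, sp=0xd2
epilogue: pop r3=0xb6, sp=0xd3
epilogue: pop r2=0x9a, sp=0xd4
r4 is callee-saved -> restored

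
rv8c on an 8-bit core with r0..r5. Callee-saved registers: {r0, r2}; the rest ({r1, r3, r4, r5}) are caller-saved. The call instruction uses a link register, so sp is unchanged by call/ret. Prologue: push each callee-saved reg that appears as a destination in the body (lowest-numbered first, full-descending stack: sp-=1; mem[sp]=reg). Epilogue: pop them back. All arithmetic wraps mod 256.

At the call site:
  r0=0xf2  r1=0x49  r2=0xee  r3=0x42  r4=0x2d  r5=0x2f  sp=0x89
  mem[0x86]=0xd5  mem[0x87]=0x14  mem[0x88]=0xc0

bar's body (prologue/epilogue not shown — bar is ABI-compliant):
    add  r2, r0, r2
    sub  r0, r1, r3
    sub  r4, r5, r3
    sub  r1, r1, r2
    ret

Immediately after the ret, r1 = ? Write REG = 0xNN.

prologue: push r0 -> mem[0x88]=0xf2, sp=0x88
prologue: push r2 -> mem[0x87]=0xee, sp=0x87
body[0] add  r2, r0, r2 -> r2=0xe0
body[1] sub  r0, r1, r3 -> r0=0x07
body[2] sub  r4, r5, r3 -> r4=0xed
body[3] sub  r1, r1, r2 -> r1=0x69
epilogue: pop r2=0xee, sp=0x88
epilogue: pop r0=0xf2, sp=0x89
r1 is caller-saved -> body value

REG = 0x69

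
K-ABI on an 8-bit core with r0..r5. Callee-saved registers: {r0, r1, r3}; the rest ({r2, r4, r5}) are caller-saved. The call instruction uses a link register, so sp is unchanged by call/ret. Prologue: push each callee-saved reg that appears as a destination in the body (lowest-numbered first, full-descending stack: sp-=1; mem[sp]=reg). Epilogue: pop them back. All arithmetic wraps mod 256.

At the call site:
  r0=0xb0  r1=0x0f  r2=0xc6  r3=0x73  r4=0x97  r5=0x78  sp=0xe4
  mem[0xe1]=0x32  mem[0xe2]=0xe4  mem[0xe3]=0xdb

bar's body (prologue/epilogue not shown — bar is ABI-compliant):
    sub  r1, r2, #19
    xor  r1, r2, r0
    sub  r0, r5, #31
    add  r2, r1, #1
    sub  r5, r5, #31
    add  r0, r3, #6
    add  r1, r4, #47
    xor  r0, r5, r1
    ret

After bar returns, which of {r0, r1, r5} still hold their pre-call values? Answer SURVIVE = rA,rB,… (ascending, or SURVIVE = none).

SURVIVE = r0,r1

prologue: push r0 -> mem[0xe3]=0xb0, sp=0xe3
prologue: push r1 -> mem[0xe2]=0x0f, sp=0xe2
body[0] sub  r1, r2, #19 -> r1=0xb3
body[1] xor  r1, r2, r0 -> r1=0x76
body[2] sub  r0, r5, #31 -> r0=0x59
body[3] add  r2, r1, #1 -> r2=0x77
body[4] sub  r5, r5, #31 -> r5=0x59
body[5] add  r0, r3, #6 -> r0=0x79
body[6] add  r1, r4, #47 -> r1=0xc6
body[7] xor  r0, r5, r1 -> r0=0x9f
epilogue: pop r1=0x0f, sp=0xe3
epilogue: pop r0=0xb0, sp=0xe4
r0: callee-saved, written=True
r1: callee-saved, written=True
r5: caller-saved, written=True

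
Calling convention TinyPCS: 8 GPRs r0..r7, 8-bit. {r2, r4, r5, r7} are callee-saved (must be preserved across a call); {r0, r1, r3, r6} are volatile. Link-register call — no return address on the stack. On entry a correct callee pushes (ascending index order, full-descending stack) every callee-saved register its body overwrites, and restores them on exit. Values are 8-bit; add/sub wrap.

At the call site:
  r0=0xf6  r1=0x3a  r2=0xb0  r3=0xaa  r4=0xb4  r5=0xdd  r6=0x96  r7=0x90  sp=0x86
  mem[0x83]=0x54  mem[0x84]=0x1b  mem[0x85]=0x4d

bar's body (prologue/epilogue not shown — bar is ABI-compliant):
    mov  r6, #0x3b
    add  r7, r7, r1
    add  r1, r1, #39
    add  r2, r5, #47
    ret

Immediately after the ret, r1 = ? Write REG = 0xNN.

REG = 0x61

prologue: push r2 → mem[0x85]=0xb0, sp=0x85
prologue: push r7 → mem[0x84]=0x90, sp=0x84
body[0] mov  r6, #0x3b → r6=0x3b
body[1] add  r7, r7, r1 → r7=0xca
body[2] add  r1, r1, #39 → r1=0x61
body[3] add  r2, r5, #47 → r2=0x0c
epilogue: pop r7=0x90, sp=0x85
epilogue: pop r2=0xb0, sp=0x86
r1 is caller-saved → body value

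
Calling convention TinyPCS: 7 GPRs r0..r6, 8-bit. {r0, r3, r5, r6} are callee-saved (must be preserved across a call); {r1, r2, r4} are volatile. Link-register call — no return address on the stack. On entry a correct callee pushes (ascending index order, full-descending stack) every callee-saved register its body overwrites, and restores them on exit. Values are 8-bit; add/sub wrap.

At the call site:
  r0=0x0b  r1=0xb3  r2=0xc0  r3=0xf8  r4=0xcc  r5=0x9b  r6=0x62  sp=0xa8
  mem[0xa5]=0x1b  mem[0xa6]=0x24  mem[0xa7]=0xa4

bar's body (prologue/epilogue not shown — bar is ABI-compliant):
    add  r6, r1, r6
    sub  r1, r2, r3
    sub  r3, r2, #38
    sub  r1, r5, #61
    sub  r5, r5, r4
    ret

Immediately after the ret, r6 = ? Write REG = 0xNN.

prologue: push r3 → mem[0xa7]=0xf8, sp=0xa7
prologue: push r5 → mem[0xa6]=0x9b, sp=0xa6
prologue: push r6 → mem[0xa5]=0x62, sp=0xa5
body[0] add  r6, r1, r6 → r6=0x15
body[1] sub  r1, r2, r3 → r1=0xc8
body[2] sub  r3, r2, #38 → r3=0x9a
body[3] sub  r1, r5, #61 → r1=0x5e
body[4] sub  r5, r5, r4 → r5=0xcf
epilogue: pop r6=0x62, sp=0xa6
epilogue: pop r5=0x9b, sp=0xa7
epilogue: pop r3=0xf8, sp=0xa8
r6 is callee-saved → restored

REG = 0x62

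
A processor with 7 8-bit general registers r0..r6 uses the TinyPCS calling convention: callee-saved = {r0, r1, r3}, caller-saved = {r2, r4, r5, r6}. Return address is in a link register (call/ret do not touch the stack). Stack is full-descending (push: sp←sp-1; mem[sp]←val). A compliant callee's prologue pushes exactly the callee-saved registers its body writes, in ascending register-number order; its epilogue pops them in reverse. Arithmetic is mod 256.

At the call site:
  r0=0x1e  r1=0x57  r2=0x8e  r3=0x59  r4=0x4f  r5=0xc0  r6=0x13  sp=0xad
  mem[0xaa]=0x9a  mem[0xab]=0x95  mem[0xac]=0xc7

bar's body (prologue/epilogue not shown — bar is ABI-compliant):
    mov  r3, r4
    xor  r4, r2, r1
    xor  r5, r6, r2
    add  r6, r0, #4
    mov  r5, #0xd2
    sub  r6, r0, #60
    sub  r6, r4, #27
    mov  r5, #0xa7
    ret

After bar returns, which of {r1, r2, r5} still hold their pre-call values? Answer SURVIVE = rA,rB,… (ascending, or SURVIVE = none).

prologue: push r3 → mem[0xac]=0x59, sp=0xac
body[0] mov  r3, r4 → r3=0x4f
body[1] xor  r4, r2, r1 → r4=0xd9
body[2] xor  r5, r6, r2 → r5=0x9d
body[3] add  r6, r0, #4 → r6=0x22
body[4] mov  r5, #0xd2 → r5=0xd2
body[5] sub  r6, r0, #60 → r6=0xe2
body[6] sub  r6, r4, #27 → r6=0xbe
body[7] mov  r5, #0xa7 → r5=0xa7
epilogue: pop r3=0x59, sp=0xad
r1: callee-saved, written=False
r2: caller-saved, written=False
r5: caller-saved, written=True

SURVIVE = r1,r2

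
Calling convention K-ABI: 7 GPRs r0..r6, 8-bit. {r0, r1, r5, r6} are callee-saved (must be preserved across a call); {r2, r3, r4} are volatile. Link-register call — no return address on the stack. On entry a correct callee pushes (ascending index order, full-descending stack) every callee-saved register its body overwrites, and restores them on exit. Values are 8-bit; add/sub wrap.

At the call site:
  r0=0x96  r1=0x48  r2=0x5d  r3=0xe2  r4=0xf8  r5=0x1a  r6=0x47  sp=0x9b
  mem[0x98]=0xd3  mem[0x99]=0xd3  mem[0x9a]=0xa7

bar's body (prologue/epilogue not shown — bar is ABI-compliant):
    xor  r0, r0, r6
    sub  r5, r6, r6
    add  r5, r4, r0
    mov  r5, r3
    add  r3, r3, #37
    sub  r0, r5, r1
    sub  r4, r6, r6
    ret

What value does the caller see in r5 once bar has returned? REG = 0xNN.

REG = 0x1a

prologue: push r0 → mem[0x9a]=0x96, sp=0x9a
prologue: push r5 → mem[0x99]=0x1a, sp=0x99
body[0] xor  r0, r0, r6 → r0=0xd1
body[1] sub  r5, r6, r6 → r5=0x00
body[2] add  r5, r4, r0 → r5=0xc9
body[3] mov  r5, r3 → r5=0xe2
body[4] add  r3, r3, #37 → r3=0x07
body[5] sub  r0, r5, r1 → r0=0x9a
body[6] sub  r4, r6, r6 → r4=0x00
epilogue: pop r5=0x1a, sp=0x9a
epilogue: pop r0=0x96, sp=0x9b
r5 is callee-saved → restored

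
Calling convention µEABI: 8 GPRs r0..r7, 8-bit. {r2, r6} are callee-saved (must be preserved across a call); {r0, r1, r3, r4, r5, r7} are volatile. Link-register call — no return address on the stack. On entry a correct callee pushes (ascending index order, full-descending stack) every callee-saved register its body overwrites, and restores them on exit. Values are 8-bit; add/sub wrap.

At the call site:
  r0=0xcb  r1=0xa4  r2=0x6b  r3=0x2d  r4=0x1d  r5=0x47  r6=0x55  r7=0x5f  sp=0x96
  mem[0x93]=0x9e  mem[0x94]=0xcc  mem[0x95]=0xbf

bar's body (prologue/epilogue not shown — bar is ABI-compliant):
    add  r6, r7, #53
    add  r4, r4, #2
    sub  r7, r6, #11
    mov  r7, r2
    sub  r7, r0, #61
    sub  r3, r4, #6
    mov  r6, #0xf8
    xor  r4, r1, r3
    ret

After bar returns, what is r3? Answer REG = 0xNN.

REG = 0x19

prologue: push r6 → mem[0x95]=0x55, sp=0x95
body[0] add  r6, r7, #53 → r6=0x94
body[1] add  r4, r4, #2 → r4=0x1f
body[2] sub  r7, r6, #11 → r7=0x89
body[3] mov  r7, r2 → r7=0x6b
body[4] sub  r7, r0, #61 → r7=0x8e
body[5] sub  r3, r4, #6 → r3=0x19
body[6] mov  r6, #0xf8 → r6=0xf8
body[7] xor  r4, r1, r3 → r4=0xbd
epilogue: pop r6=0x55, sp=0x96
r3 is caller-saved → body value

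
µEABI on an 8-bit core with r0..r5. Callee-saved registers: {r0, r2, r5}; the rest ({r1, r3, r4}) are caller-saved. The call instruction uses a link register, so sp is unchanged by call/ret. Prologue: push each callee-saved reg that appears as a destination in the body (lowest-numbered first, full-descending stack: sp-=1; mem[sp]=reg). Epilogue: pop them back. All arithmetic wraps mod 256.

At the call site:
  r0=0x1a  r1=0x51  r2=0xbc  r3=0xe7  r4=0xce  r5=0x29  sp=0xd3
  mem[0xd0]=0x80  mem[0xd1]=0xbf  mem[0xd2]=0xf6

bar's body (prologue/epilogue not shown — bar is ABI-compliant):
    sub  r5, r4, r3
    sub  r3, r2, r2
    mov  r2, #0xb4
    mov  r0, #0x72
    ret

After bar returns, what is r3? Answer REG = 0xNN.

prologue: push r0 → mem[0xd2]=0x1a, sp=0xd2
prologue: push r2 → mem[0xd1]=0xbc, sp=0xd1
prologue: push r5 → mem[0xd0]=0x29, sp=0xd0
body[0] sub  r5, r4, r3 → r5=0xe7
body[1] sub  r3, r2, r2 → r3=0x00
body[2] mov  r2, #0xb4 → r2=0xb4
body[3] mov  r0, #0x72 → r0=0x72
epilogue: pop r5=0x29, sp=0xd1
epilogue: pop r2=0xbc, sp=0xd2
epilogue: pop r0=0x1a, sp=0xd3
r3 is caller-saved → body value

REG = 0x00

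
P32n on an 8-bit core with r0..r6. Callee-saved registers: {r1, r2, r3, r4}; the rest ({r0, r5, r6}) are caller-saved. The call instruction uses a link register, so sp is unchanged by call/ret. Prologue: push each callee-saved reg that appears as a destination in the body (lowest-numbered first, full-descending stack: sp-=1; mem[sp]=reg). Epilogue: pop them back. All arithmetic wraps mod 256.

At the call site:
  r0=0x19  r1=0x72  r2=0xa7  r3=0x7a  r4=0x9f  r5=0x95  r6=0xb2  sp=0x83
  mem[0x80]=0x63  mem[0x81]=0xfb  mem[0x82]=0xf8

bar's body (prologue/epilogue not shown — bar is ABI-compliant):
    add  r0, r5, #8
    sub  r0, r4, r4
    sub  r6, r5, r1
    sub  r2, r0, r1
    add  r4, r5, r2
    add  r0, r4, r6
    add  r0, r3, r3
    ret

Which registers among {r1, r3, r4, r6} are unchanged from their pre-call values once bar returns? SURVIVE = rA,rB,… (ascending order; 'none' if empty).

SURVIVE = r1,r3,r4

prologue: push r2 → mem[0x82]=0xa7, sp=0x82
prologue: push r4 → mem[0x81]=0x9f, sp=0x81
body[0] add  r0, r5, #8 → r0=0x9d
body[1] sub  r0, r4, r4 → r0=0x00
body[2] sub  r6, r5, r1 → r6=0x23
body[3] sub  r2, r0, r1 → r2=0x8e
body[4] add  r4, r5, r2 → r4=0x23
body[5] add  r0, r4, r6 → r0=0x46
body[6] add  r0, r3, r3 → r0=0xf4
epilogue: pop r4=0x9f, sp=0x82
epilogue: pop r2=0xa7, sp=0x83
r1: callee-saved, written=False
r3: callee-saved, written=False
r4: callee-saved, written=True
r6: caller-saved, written=True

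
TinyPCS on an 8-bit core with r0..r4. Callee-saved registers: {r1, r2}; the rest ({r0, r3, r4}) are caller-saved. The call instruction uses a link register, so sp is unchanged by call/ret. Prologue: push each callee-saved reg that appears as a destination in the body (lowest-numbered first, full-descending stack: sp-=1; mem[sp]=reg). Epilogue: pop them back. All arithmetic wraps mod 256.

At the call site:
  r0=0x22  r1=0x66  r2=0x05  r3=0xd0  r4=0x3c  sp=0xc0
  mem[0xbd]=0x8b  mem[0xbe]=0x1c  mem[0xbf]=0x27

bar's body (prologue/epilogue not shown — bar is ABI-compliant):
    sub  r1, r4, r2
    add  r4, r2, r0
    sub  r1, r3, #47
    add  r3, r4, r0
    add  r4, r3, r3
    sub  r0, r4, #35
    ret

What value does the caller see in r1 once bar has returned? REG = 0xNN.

prologue: push r1 -> mem[0xbf]=0x66, sp=0xbf
body[0] sub  r1, r4, r2 -> r1=0x37
body[1] add  r4, r2, r0 -> r4=0x27
body[2] sub  r1, r3, #47 -> r1=0xa1
body[3] add  r3, r4, r0 -> r3=0x49
body[4] add  r4, r3, r3 -> r4=0x92
body[5] sub  r0, r4, #35 -> r0=0x6f
epilogue: pop r1=0x66, sp=0xc0
r1 is callee-saved -> restored

REG = 0x66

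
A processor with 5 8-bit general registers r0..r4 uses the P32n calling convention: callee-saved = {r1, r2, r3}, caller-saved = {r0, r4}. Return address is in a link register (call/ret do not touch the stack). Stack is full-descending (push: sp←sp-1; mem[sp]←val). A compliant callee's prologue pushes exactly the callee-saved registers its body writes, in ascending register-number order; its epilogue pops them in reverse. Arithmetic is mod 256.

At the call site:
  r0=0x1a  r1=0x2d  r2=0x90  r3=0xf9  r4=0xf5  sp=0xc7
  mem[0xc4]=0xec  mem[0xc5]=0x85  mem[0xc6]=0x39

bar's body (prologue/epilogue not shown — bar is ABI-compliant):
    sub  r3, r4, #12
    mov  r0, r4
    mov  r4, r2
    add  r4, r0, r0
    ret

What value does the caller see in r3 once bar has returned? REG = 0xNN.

prologue: push r3 → mem[0xc6]=0xf9, sp=0xc6
body[0] sub  r3, r4, #12 → r3=0xe9
body[1] mov  r0, r4 → r0=0xf5
body[2] mov  r4, r2 → r4=0x90
body[3] add  r4, r0, r0 → r4=0xea
epilogue: pop r3=0xf9, sp=0xc7
r3 is callee-saved → restored

REG = 0xf9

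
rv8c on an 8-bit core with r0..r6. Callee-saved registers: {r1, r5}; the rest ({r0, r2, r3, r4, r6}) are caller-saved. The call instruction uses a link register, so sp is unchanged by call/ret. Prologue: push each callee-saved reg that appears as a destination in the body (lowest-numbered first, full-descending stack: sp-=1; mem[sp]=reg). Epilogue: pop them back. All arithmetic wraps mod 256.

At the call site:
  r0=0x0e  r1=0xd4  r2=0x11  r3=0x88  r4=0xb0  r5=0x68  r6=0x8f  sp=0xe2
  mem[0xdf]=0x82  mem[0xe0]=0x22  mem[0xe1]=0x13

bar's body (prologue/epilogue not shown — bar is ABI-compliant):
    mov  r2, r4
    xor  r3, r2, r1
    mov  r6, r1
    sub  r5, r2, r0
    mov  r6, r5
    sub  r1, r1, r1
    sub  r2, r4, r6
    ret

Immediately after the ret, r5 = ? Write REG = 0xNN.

prologue: push r1 → mem[0xe1]=0xd4, sp=0xe1
prologue: push r5 → mem[0xe0]=0x68, sp=0xe0
body[0] mov  r2, r4 → r2=0xb0
body[1] xor  r3, r2, r1 → r3=0x64
body[2] mov  r6, r1 → r6=0xd4
body[3] sub  r5, r2, r0 → r5=0xa2
body[4] mov  r6, r5 → r6=0xa2
body[5] sub  r1, r1, r1 → r1=0x00
body[6] sub  r2, r4, r6 → r2=0x0e
epilogue: pop r5=0x68, sp=0xe1
epilogue: pop r1=0xd4, sp=0xe2
r5 is callee-saved → restored

REG = 0x68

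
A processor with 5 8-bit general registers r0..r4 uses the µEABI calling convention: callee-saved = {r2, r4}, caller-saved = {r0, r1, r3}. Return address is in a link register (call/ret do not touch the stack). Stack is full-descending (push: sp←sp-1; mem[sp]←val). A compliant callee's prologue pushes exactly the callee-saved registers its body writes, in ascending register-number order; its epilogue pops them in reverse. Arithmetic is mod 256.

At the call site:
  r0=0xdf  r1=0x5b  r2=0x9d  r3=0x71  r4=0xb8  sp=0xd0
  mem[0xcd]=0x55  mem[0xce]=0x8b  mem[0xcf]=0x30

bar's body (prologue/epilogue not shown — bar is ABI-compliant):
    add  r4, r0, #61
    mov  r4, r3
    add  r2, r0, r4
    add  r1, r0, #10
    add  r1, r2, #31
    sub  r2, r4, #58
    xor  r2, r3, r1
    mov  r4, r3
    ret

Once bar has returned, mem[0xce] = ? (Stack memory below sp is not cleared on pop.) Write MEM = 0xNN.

MEM = 0xb8

prologue: push r2 → mem[0xcf]=0x9d, sp=0xcf
prologue: push r4 → mem[0xce]=0xb8, sp=0xce
body[0] add  r4, r0, #61 → r4=0x1c
body[1] mov  r4, r3 → r4=0x71
body[2] add  r2, r0, r4 → r2=0x50
body[3] add  r1, r0, #10 → r1=0xe9
body[4] add  r1, r2, #31 → r1=0x6f
body[5] sub  r2, r4, #58 → r2=0x37
body[6] xor  r2, r3, r1 → r2=0x1e
body[7] mov  r4, r3 → r4=0x71
epilogue: pop r4=0xb8, sp=0xcf
epilogue: pop r2=0x9d, sp=0xd0
prologue pushed ['r2', 'r4'] at ['0xcf', '0xce']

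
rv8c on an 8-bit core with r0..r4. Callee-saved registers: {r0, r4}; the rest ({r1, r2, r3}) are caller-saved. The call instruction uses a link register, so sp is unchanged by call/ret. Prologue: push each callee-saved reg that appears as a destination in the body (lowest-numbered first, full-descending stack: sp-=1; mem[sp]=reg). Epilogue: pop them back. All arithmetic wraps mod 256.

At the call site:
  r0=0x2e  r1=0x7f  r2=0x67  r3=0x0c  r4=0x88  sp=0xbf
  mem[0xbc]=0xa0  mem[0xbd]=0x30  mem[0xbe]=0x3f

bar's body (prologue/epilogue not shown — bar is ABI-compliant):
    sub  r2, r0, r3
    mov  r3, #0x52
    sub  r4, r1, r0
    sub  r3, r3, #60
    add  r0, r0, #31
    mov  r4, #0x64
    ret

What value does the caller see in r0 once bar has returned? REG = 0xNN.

REG = 0x2e

prologue: push r0 → mem[0xbe]=0x2e, sp=0xbe
prologue: push r4 → mem[0xbd]=0x88, sp=0xbd
body[0] sub  r2, r0, r3 → r2=0x22
body[1] mov  r3, #0x52 → r3=0x52
body[2] sub  r4, r1, r0 → r4=0x51
body[3] sub  r3, r3, #60 → r3=0x16
body[4] add  r0, r0, #31 → r0=0x4d
body[5] mov  r4, #0x64 → r4=0x64
epilogue: pop r4=0x88, sp=0xbe
epilogue: pop r0=0x2e, sp=0xbf
r0 is callee-saved → restored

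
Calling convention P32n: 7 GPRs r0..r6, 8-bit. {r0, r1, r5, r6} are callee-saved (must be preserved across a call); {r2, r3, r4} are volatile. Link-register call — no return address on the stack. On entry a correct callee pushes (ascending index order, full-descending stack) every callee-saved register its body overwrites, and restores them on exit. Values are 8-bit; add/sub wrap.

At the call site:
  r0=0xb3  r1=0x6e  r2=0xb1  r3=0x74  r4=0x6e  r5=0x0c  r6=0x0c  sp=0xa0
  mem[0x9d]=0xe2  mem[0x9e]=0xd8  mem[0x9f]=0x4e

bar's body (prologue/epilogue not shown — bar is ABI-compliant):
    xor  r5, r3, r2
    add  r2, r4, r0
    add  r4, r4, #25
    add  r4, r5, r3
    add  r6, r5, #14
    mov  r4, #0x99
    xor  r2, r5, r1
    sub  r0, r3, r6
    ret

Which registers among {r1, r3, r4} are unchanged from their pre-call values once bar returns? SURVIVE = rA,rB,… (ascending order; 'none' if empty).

SURVIVE = r1,r3

prologue: push r0 → mem[0x9f]=0xb3, sp=0x9f
prologue: push r5 → mem[0x9e]=0x0c, sp=0x9e
prologue: push r6 → mem[0x9d]=0x0c, sp=0x9d
body[0] xor  r5, r3, r2 → r5=0xc5
body[1] add  r2, r4, r0 → r2=0x21
body[2] add  r4, r4, #25 → r4=0x87
body[3] add  r4, r5, r3 → r4=0x39
body[4] add  r6, r5, #14 → r6=0xd3
body[5] mov  r4, #0x99 → r4=0x99
body[6] xor  r2, r5, r1 → r2=0xab
body[7] sub  r0, r3, r6 → r0=0xa1
epilogue: pop r6=0x0c, sp=0x9e
epilogue: pop r5=0x0c, sp=0x9f
epilogue: pop r0=0xb3, sp=0xa0
r1: callee-saved, written=False
r3: caller-saved, written=False
r4: caller-saved, written=True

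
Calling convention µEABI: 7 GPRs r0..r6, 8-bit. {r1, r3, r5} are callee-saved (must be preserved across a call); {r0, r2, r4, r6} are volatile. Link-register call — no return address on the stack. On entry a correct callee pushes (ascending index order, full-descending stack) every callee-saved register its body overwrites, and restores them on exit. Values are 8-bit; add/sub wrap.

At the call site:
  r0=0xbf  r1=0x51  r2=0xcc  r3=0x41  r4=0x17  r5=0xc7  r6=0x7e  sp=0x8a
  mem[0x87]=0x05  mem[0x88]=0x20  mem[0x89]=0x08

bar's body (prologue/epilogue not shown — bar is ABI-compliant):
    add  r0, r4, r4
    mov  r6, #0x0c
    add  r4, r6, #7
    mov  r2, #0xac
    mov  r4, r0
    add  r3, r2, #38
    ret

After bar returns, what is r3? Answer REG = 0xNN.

REG = 0x41

prologue: push r3 -> mem[0x89]=0x41, sp=0x89
body[0] add  r0, r4, r4 -> r0=0x2e
body[1] mov  r6, #0x0c -> r6=0x0c
body[2] add  r4, r6, #7 -> r4=0x13
body[3] mov  r2, #0xac -> r2=0xac
body[4] mov  r4, r0 -> r4=0x2e
body[5] add  r3, r2, #38 -> r3=0xd2
epilogue: pop r3=0x41, sp=0x8a
r3 is callee-saved -> restored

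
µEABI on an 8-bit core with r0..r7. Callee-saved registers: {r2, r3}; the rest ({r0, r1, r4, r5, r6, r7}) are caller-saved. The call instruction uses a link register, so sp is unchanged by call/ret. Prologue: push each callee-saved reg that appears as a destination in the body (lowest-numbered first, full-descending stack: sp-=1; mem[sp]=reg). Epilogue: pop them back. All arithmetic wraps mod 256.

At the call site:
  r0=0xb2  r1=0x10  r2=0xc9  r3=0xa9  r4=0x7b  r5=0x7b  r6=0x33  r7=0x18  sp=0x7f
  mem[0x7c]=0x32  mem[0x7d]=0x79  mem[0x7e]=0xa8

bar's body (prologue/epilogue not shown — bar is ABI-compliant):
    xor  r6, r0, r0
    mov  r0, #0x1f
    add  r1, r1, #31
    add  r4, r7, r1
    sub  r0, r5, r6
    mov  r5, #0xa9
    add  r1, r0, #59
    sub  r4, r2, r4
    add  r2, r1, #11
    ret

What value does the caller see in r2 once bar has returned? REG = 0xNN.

prologue: push r2 -> mem[0x7e]=0xc9, sp=0x7e
body[0] xor  r6, r0, r0 -> r6=0x00
body[1] mov  r0, #0x1f -> r0=0x1f
body[2] add  r1, r1, #31 -> r1=0x2f
body[3] add  r4, r7, r1 -> r4=0x47
body[4] sub  r0, r5, r6 -> r0=0x7b
body[5] mov  r5, #0xa9 -> r5=0xa9
body[6] add  r1, r0, #59 -> r1=0xb6
body[7] sub  r4, r2, r4 -> r4=0x82
body[8] add  r2, r1, #11 -> r2=0xc1
epilogue: pop r2=0xc9, sp=0x7f
r2 is callee-saved -> restored

REG = 0xc9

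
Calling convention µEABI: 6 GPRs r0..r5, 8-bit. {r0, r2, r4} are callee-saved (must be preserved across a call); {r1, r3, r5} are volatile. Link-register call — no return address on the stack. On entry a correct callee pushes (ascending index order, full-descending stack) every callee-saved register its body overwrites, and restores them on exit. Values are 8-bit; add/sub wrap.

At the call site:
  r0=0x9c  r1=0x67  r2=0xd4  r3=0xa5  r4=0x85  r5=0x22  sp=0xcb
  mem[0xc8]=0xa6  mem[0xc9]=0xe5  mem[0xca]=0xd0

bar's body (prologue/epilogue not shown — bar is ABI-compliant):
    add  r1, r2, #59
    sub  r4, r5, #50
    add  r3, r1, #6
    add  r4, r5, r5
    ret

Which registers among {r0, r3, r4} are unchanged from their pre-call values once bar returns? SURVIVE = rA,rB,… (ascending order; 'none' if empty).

prologue: push r4 -> mem[0xca]=0x85, sp=0xca
body[0] add  r1, r2, #59 -> r1=0x0f
body[1] sub  r4, r5, #50 -> r4=0xf0
body[2] add  r3, r1, #6 -> r3=0x15
body[3] add  r4, r5, r5 -> r4=0x44
epilogue: pop r4=0x85, sp=0xcb
r0: callee-saved, written=False
r3: caller-saved, written=True
r4: callee-saved, written=True

SURVIVE = r0,r4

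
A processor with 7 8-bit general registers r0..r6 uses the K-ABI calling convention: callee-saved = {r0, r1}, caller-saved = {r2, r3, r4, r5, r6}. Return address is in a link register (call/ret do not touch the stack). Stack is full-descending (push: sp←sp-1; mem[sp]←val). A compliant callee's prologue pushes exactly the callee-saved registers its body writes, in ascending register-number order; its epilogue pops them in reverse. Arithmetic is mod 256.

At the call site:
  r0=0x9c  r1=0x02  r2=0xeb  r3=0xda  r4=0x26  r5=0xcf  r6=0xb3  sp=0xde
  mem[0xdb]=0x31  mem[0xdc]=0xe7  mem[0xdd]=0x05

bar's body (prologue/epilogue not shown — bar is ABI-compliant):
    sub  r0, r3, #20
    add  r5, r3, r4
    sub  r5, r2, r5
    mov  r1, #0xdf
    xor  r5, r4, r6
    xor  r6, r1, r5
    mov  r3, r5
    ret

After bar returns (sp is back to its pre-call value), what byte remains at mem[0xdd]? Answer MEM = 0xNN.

MEM = 0x9c

prologue: push r0 → mem[0xdd]=0x9c, sp=0xdd
prologue: push r1 → mem[0xdc]=0x02, sp=0xdc
body[0] sub  r0, r3, #20 → r0=0xc6
body[1] add  r5, r3, r4 → r5=0x00
body[2] sub  r5, r2, r5 → r5=0xeb
body[3] mov  r1, #0xdf → r1=0xdf
body[4] xor  r5, r4, r6 → r5=0x95
body[5] xor  r6, r1, r5 → r6=0x4a
body[6] mov  r3, r5 → r3=0x95
epilogue: pop r1=0x02, sp=0xdd
epilogue: pop r0=0x9c, sp=0xde
prologue pushed ['r0', 'r1'] at ['0xdd', '0xdc']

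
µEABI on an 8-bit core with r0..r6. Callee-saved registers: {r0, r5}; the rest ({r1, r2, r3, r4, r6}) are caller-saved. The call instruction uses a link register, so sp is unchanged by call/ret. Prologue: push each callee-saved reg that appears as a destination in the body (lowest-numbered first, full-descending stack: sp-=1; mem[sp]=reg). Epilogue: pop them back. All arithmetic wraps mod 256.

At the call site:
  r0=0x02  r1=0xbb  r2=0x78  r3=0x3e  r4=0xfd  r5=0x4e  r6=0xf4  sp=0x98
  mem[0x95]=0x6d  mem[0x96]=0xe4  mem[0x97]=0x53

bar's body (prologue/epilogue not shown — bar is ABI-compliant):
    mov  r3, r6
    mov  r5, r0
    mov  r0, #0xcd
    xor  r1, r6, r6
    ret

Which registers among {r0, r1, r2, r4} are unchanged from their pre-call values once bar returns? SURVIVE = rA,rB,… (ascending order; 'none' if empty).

SURVIVE = r0,r2,r4

prologue: push r0 → mem[0x97]=0x02, sp=0x97
prologue: push r5 → mem[0x96]=0x4e, sp=0x96
body[0] mov  r3, r6 → r3=0xf4
body[1] mov  r5, r0 → r5=0x02
body[2] mov  r0, #0xcd → r0=0xcd
body[3] xor  r1, r6, r6 → r1=0x00
epilogue: pop r5=0x4e, sp=0x97
epilogue: pop r0=0x02, sp=0x98
r0: callee-saved, written=True
r1: caller-saved, written=True
r2: caller-saved, written=False
r4: caller-saved, written=False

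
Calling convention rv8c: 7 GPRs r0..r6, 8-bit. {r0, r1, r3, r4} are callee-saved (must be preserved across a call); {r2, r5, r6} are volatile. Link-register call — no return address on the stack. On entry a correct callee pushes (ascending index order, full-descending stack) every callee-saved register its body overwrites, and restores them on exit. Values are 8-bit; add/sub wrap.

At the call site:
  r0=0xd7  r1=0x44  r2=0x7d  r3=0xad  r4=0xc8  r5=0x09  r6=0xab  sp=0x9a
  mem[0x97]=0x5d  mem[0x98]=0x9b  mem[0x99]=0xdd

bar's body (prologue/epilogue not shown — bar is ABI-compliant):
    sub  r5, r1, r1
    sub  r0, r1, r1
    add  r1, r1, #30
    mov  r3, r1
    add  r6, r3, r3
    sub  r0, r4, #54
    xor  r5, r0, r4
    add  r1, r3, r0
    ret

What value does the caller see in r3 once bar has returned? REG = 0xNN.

prologue: push r0 -> mem[0x99]=0xd7, sp=0x99
prologue: push r1 -> mem[0x98]=0x44, sp=0x98
prologue: push r3 -> mem[0x97]=0xad, sp=0x97
body[0] sub  r5, r1, r1 -> r5=0x00
body[1] sub  r0, r1, r1 -> r0=0x00
body[2] add  r1, r1, #30 -> r1=0x62
body[3] mov  r3, r1 -> r3=0x62
body[4] add  r6, r3, r3 -> r6=0xc4
body[5] sub  r0, r4, #54 -> r0=0x92
body[6] xor  r5, r0, r4 -> r5=0x5a
body[7] add  r1, r3, r0 -> r1=0xf4
epilogue: pop r3=0xad, sp=0x98
epilogue: pop r1=0x44, sp=0x99
epilogue: pop r0=0xd7, sp=0x9a
r3 is callee-saved -> restored

REG = 0xad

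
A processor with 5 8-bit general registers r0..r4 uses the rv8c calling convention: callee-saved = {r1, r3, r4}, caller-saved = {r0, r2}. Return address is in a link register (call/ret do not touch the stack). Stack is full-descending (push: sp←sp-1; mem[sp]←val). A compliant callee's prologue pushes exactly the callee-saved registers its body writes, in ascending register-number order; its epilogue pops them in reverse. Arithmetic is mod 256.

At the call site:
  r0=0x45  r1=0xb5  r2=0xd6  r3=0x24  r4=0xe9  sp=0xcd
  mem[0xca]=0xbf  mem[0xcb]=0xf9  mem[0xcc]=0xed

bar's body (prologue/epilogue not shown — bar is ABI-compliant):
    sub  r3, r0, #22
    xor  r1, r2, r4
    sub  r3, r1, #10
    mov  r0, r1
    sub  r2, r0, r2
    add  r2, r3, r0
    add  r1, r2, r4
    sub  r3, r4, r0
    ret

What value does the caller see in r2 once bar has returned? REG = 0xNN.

prologue: push r1 → mem[0xcc]=0xb5, sp=0xcc
prologue: push r3 → mem[0xcb]=0x24, sp=0xcb
body[0] sub  r3, r0, #22 → r3=0x2f
body[1] xor  r1, r2, r4 → r1=0x3f
body[2] sub  r3, r1, #10 → r3=0x35
body[3] mov  r0, r1 → r0=0x3f
body[4] sub  r2, r0, r2 → r2=0x69
body[5] add  r2, r3, r0 → r2=0x74
body[6] add  r1, r2, r4 → r1=0x5d
body[7] sub  r3, r4, r0 → r3=0xaa
epilogue: pop r3=0x24, sp=0xcc
epilogue: pop r1=0xb5, sp=0xcd
r2 is caller-saved → body value

REG = 0x74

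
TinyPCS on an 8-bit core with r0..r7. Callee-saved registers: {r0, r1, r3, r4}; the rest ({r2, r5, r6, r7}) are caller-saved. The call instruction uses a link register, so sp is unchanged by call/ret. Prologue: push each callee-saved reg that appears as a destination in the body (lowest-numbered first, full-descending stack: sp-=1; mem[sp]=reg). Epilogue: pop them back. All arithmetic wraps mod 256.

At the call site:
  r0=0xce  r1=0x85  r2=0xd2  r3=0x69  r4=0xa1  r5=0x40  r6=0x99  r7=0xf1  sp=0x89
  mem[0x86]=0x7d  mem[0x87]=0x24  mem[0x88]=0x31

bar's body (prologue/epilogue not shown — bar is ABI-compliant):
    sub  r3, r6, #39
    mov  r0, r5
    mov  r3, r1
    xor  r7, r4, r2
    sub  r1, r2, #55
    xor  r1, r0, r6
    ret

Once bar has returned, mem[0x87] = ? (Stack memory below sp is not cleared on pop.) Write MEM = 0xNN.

prologue: push r0 → mem[0x88]=0xce, sp=0x88
prologue: push r1 → mem[0x87]=0x85, sp=0x87
prologue: push r3 → mem[0x86]=0x69, sp=0x86
body[0] sub  r3, r6, #39 → r3=0x72
body[1] mov  r0, r5 → r0=0x40
body[2] mov  r3, r1 → r3=0x85
body[3] xor  r7, r4, r2 → r7=0x73
body[4] sub  r1, r2, #55 → r1=0x9b
body[5] xor  r1, r0, r6 → r1=0xd9
epilogue: pop r3=0x69, sp=0x87
epilogue: pop r1=0x85, sp=0x88
epilogue: pop r0=0xce, sp=0x89
prologue pushed ['r0', 'r1', 'r3'] at ['0x88', '0x87', '0x86']

MEM = 0x85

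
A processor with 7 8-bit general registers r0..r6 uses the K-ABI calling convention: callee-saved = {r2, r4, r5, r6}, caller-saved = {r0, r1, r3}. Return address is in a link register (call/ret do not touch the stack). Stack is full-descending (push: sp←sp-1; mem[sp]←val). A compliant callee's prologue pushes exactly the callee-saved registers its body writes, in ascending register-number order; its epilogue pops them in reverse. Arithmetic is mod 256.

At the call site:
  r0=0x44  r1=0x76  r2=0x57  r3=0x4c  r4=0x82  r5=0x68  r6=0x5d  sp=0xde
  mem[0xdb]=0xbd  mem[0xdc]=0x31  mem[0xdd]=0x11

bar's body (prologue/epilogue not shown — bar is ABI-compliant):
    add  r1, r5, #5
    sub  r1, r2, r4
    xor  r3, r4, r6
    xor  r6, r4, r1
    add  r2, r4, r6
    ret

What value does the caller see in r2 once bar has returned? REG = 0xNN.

REG = 0x57

prologue: push r2 -> mem[0xdd]=0x57, sp=0xdd
prologue: push r6 -> mem[0xdc]=0x5d, sp=0xdc
body[0] add  r1, r5, #5 -> r1=0x6d
body[1] sub  r1, r2, r4 -> r1=0xd5
body[2] xor  r3, r4, r6 -> r3=0xdf
body[3] xor  r6, r4, r1 -> r6=0x57
body[4] add  r2, r4, r6 -> r2=0xd9
epilogue: pop r6=0x5d, sp=0xdd
epilogue: pop r2=0x57, sp=0xde
r2 is callee-saved -> restored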